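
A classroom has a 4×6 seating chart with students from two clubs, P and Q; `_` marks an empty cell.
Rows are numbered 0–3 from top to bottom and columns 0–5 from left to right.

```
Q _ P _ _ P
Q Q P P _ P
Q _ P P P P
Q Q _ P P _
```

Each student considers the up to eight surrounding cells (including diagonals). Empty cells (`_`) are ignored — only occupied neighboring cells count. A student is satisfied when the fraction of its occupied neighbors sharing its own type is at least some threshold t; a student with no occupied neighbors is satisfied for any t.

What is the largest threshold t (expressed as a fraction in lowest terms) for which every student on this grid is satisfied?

Row 0: (0,0)Q 2/2 · (0,2)P 2/3 · (0,5)P 1/1
Row 1: (1,0)Q 3/3 · (1,1)Q 3/6 · (1,2)P 4/5 · (1,3)P 5/5 · (1,5)P 3/3
Row 2: (2,0)Q 4/4 · (2,2)P 4/6 · (2,3)P 6/6 · (2,4)P 6/6 · (2,5)P 3/3
Row 3: (3,0)Q 2/2 · (3,1)Q 2/3 · (3,3)P 4/4 · (3,4)P 4/4
The smallest same-type fraction is 3/6 at (1,1), which reduces to 1/2. Any threshold above that leaves this student unsatisfied.

1/2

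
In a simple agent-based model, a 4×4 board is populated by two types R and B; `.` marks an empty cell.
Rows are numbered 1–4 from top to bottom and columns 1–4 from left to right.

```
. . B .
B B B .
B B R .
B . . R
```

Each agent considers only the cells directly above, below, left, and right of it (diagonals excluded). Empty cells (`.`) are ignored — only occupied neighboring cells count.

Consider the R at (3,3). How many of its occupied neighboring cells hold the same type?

0

Occupied neighbors of (3,3): (2,3)=B, (3,2)=B.
Same type (R): 0 of 2.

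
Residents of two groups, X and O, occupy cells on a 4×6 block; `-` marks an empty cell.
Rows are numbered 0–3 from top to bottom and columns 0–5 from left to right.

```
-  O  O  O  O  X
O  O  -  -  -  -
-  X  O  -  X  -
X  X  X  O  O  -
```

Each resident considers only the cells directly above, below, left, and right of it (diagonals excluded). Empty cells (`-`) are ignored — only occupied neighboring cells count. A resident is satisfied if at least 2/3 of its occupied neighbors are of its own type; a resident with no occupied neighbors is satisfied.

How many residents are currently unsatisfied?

8

Row 0: (0,1)O 2/2 ok · (0,2)O 2/2 ok · (0,3)O 2/2 ok · (0,4)O 1/2 unhappy · (0,5)X 0/1 unhappy
Row 1: (1,0)O 1/1 ok · (1,1)O 2/3 ok
Row 2: (2,1)X 1/3 unhappy · (2,2)O 0/2 unhappy · (2,4)X 0/1 unhappy
Row 3: (3,0)X 1/1 ok · (3,1)X 3/3 ok · (3,2)X 1/3 unhappy · (3,3)O 1/2 unhappy · (3,4)O 1/2 unhappy
Unsatisfied: (0,4), (0,5), (2,1), (2,2), (2,4), (3,2), (3,3), (3,4) — 8 in total.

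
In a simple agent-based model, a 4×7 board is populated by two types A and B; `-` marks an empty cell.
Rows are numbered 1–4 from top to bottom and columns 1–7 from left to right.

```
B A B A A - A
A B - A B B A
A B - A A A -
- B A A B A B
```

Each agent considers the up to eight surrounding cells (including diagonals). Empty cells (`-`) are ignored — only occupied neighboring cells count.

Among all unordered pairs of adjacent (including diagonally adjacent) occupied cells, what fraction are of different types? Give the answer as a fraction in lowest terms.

31/53

Scan each occupied cell's neighbors to the right and below (and the two forward diagonals) so each pair is counted once.
Row 1: B(1,1)–A(1,2)≠ B(1,1)–A(2,1)≠ B(1,1)–B(2,2)= A(1,2)–B(1,3)≠ A(1,2)–B(2,2)≠ A(1,2)–A(2,1)= B(1,3)–A(1,4)≠ B(1,3)–A(2,4)≠ B(1,3)–B(2,2)= A(1,4)–A(1,5)= A(1,4)–A(2,4)= A(1,4)–B(2,5)≠ A(1,5)–B(2,5)≠ A(1,5)–B(2,6)≠ A(1,5)–A(2,4)= A(1,7)–A(2,7)= A(1,7)–B(2,6)≠  → 10/17 unlike.
Row 2: A(2,1)–B(2,2)≠ A(2,1)–A(3,1)= A(2,1)–B(3,2)≠ B(2,2)–B(3,2)= B(2,2)–A(3,1)≠ A(2,4)–B(2,5)≠ A(2,4)–A(3,4)= A(2,4)–A(3,5)= B(2,5)–B(2,6)= B(2,5)–A(3,5)≠ B(2,5)–A(3,6)≠ B(2,5)–A(3,4)≠ B(2,6)–A(2,7)≠ B(2,6)–A(3,6)≠ B(2,6)–A(3,5)≠ A(2,7)–A(3,6)=  → 10/16 unlike.
Row 3: A(3,1)–B(3,2)≠ A(3,1)–B(4,2)≠ B(3,2)–B(4,2)= B(3,2)–A(4,3)≠ A(3,4)–A(3,5)= A(3,4)–A(4,4)= A(3,4)–B(4,5)≠ A(3,4)–A(4,3)= A(3,5)–A(3,6)= A(3,5)–B(4,5)≠ A(3,5)–A(4,6)= A(3,5)–A(4,4)= A(3,6)–A(4,6)= A(3,6)–B(4,7)≠ A(3,6)–B(4,5)≠  → 7/15 unlike.
Row 4: B(4,2)–A(4,3)≠ A(4,3)–A(4,4)= A(4,4)–B(4,5)≠ B(4,5)–A(4,6)≠ A(4,6)–B(4,7)≠  → 4/5 unlike.
Total adjacent occupied pairs: 53; unlike-type pairs: 31.
31/53 is already in lowest terms.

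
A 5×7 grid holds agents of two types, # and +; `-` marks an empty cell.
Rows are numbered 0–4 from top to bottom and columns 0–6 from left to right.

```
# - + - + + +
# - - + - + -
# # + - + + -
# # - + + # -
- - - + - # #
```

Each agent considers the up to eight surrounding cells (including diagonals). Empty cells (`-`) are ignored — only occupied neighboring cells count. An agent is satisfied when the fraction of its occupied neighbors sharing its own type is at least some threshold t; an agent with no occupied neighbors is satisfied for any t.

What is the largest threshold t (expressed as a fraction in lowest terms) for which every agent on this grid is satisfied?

2/5

(0,0)# 1/1
(0,2)+ 1/1
(0,4)+ 3/3
(0,5)+ 3/3
(0,6)+ 2/2
(1,0)# 3/3
(1,3)+ 4/4
(1,5)+ 5/5
(2,0)# 4/4
(2,1)# 4/5
(2,2)+ 2/4
(2,4)+ 5/6
(2,5)+ 3/4
(3,0)# 3/3
(3,1)# 3/4
(3,3)+ 4/4
(3,4)+ 4/6
(3,5)# 2/5
(4,3)+ 2/2
(4,5)# 2/3
(4,6)# 2/2
The smallest same-type fraction is 2/5 at (3,5), which reduces to 2/5. Any threshold above that leaves this agent unsatisfied.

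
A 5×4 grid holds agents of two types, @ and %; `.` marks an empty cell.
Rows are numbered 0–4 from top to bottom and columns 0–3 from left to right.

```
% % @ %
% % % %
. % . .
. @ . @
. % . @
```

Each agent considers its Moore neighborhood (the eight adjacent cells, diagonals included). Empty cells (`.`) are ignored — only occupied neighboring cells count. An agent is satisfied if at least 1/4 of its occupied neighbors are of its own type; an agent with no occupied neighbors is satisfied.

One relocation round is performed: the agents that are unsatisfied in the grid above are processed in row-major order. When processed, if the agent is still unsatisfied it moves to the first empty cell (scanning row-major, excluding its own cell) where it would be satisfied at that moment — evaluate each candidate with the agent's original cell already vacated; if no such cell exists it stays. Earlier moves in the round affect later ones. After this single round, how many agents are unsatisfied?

0

Initially unsatisfied (in order): (0,2), (3,1), (4,1).
  (0,2) → (2,0).
  (3,1): now satisfied by earlier moves; stays.
  (4,1) → (0,2).
Resulting grid:
% % % %
% % % %
@ % . .
. @ . @
. . . @
All satisfied now.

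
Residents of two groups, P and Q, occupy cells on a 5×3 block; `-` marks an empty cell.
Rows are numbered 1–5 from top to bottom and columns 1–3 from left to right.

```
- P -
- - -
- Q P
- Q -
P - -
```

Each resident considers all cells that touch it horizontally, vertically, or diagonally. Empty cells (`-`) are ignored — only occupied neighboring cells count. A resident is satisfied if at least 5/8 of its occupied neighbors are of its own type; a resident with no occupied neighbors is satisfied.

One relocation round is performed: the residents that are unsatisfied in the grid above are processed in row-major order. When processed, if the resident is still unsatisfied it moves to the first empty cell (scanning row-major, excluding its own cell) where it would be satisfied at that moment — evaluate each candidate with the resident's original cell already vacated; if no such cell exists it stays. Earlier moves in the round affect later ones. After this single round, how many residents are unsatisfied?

0

Initially unsatisfied (in order): (3,2), (3,3), (4,2), (5,1).
  (3,2) → (3,1).
  (3,3) → (1,1).
  (4,2) → (3,2).
  (5,1): now satisfied by earlier moves; stays.
Resulting grid:
P P -
- - -
Q Q -
- - -
P - -
All satisfied now.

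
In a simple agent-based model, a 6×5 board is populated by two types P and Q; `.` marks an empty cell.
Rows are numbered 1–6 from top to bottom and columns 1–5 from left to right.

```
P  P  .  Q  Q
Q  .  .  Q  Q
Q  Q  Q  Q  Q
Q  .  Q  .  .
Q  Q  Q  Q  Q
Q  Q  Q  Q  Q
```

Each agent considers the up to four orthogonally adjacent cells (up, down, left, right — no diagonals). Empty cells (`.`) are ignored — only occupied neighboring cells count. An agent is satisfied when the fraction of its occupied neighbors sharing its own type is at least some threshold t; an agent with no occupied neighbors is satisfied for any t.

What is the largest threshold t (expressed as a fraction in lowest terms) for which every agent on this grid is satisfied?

1/2

(1,1)P 1/2
(1,2)P 1/1
(1,4)Q 2/2
(1,5)Q 2/2
(2,1)Q 1/2
(2,4)Q 3/3
(2,5)Q 3/3
(3,1)Q 3/3
(3,2)Q 2/2
(3,3)Q 3/3
(3,4)Q 3/3
(3,5)Q 2/2
(4,1)Q 2/2
(4,3)Q 2/2
(5,1)Q 3/3
(5,2)Q 3/3
(5,3)Q 4/4
(5,4)Q 3/3
(5,5)Q 2/2
(6,1)Q 2/2
(6,2)Q 3/3
(6,3)Q 3/3
(6,4)Q 3/3
(6,5)Q 2/2
The smallest same-type fraction is 1/2 at (1,1), which reduces to 1/2. Any threshold above that leaves this agent unsatisfied.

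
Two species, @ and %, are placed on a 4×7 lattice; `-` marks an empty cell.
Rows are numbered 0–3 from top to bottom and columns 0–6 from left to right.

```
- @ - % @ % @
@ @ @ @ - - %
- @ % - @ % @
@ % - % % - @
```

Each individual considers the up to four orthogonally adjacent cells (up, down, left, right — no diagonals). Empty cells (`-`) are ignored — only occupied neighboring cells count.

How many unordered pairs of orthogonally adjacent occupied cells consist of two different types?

13

Scan each occupied cell's neighbors to the right and below so each pair is counted once.
Row 0: @(0,1)–@(1,1)= %(0,3)–@(0,4)≠ %(0,3)–@(1,3)≠ @(0,4)–%(0,5)≠ %(0,5)–@(0,6)≠ @(0,6)–%(1,6)≠  → 5/6 unlike.
Row 1: @(1,0)–@(1,1)= @(1,1)–@(1,2)= @(1,1)–@(2,1)= @(1,2)–@(1,3)= @(1,2)–%(2,2)≠ %(1,6)–@(2,6)≠  → 2/6 unlike.
Row 2: @(2,1)–%(2,2)≠ @(2,1)–%(3,1)≠ @(2,4)–%(2,5)≠ @(2,4)–%(3,4)≠ %(2,5)–@(2,6)≠ @(2,6)–@(3,6)=  → 5/6 unlike.
Row 3: @(3,0)–%(3,1)≠ %(3,3)–%(3,4)=  → 1/2 unlike.
Total adjacent occupied pairs: 20; unlike-type pairs: 13.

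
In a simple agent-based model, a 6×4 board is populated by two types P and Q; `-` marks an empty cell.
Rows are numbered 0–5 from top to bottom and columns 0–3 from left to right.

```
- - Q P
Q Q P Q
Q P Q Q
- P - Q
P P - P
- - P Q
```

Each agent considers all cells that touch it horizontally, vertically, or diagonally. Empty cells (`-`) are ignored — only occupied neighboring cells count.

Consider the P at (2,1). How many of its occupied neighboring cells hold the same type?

2

Occupied neighbors of (2,1): (1,0)=Q, (1,1)=Q, (1,2)=P, (2,0)=Q, (2,2)=Q, (3,1)=P.
Same type (P): 2 of 6.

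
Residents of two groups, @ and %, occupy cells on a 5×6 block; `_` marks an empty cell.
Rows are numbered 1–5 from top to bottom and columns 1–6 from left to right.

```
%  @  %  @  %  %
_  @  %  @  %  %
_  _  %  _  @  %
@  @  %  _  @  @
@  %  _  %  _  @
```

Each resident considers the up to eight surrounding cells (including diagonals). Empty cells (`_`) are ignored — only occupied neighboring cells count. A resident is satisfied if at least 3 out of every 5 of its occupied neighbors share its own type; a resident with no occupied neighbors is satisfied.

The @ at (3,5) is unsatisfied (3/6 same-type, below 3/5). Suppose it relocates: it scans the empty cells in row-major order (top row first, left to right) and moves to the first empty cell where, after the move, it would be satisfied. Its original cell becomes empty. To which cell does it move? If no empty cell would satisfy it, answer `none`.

(2,1)

Vacating (3,5). Empty cells in order:
  (2,1): 2/3 same-type → satisfied — stop here.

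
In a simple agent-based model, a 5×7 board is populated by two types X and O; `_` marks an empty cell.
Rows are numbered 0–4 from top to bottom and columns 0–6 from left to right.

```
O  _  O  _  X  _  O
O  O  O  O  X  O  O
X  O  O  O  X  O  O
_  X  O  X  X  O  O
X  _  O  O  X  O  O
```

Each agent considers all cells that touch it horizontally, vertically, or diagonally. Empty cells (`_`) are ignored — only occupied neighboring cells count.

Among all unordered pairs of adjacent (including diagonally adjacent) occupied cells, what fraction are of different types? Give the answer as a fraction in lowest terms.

31/82

Scan each occupied cell's neighbors to the right and below (and the two forward diagonals) so each pair is counted once.
From row 0: 2 unlike of 10 pairs (running 2/10).
From row 1: 8 unlike of 25 pairs (running 10/35).
From row 2: 10 unlike of 23 pairs (running 20/58).
From row 3: 9 unlike of 20 pairs (running 29/78).
From row 4: 2 unlike of 4 pairs (running 31/82).
Total adjacent occupied pairs: 82; unlike-type pairs: 31.
31/82 is already in lowest terms.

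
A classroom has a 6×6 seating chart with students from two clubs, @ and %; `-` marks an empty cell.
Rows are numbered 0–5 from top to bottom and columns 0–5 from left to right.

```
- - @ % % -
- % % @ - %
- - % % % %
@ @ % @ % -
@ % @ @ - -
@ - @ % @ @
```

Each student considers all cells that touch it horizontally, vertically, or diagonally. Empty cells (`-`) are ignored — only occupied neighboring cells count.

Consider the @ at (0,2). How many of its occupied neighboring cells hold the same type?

1

Occupied neighbors of (0,2): (0,3)=%, (1,1)=%, (1,2)=%, (1,3)=@.
Same type (@): 1 of 4.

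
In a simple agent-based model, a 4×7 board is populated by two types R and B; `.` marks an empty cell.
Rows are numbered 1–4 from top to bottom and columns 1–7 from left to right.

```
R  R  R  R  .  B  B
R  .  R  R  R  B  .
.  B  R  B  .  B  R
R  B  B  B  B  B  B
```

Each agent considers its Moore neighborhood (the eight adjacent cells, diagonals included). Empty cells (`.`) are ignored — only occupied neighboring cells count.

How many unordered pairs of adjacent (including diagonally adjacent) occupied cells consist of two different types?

19

Scan each occupied cell's neighbors to the right and below (and the two forward diagonals) so each pair is counted once.
Row 1: R(1,1)–R(1,2)= R(1,1)–R(2,1)= R(1,2)–R(1,3)= R(1,2)–R(2,3)= R(1,2)–R(2,1)= R(1,3)–R(1,4)= R(1,3)–R(2,3)= R(1,3)–R(2,4)= R(1,4)–R(2,4)= R(1,4)–R(2,5)= R(1,4)–R(2,3)= B(1,6)–B(1,7)= B(1,6)–B(2,6)= B(1,6)–R(2,5)≠ B(1,7)–B(2,6)=  → 1/15 unlike.
Row 2: R(2,1)–B(3,2)≠ R(2,3)–R(2,4)= R(2,3)–R(3,3)= R(2,3)–B(3,4)≠ R(2,3)–B(3,2)≠ R(2,4)–R(2,5)= R(2,4)–B(3,4)≠ R(2,4)–R(3,3)= R(2,5)–B(2,6)≠ R(2,5)–B(3,6)≠ R(2,5)–B(3,4)≠ B(2,6)–B(3,6)= B(2,6)–R(3,7)≠  → 8/13 unlike.
Row 3: B(3,2)–R(3,3)≠ B(3,2)–B(4,2)= B(3,2)–B(4,3)= B(3,2)–R(4,1)≠ R(3,3)–B(3,4)≠ R(3,3)–B(4,3)≠ R(3,3)–B(4,4)≠ R(3,3)–B(4,2)≠ B(3,4)–B(4,4)= B(3,4)–B(4,5)= B(3,4)–B(4,3)= B(3,6)–R(3,7)≠ B(3,6)–B(4,6)= B(3,6)–B(4,7)= B(3,6)–B(4,5)= R(3,7)–B(4,7)≠ R(3,7)–B(4,6)≠  → 9/17 unlike.
Row 4: R(4,1)–B(4,2)≠ B(4,2)–B(4,3)= B(4,3)–B(4,4)= B(4,4)–B(4,5)= B(4,5)–B(4,6)= B(4,6)–B(4,7)=  → 1/6 unlike.
Total adjacent occupied pairs: 51; unlike-type pairs: 19.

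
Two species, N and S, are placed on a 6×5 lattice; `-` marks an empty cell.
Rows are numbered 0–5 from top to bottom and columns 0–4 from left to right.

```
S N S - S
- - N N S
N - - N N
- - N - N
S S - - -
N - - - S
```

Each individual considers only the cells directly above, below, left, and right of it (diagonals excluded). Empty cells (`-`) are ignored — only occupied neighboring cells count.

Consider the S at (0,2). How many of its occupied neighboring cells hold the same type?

0

Occupied neighbors of (0,2): (1,2)=N, (0,1)=N.
Same type (S): 0 of 2.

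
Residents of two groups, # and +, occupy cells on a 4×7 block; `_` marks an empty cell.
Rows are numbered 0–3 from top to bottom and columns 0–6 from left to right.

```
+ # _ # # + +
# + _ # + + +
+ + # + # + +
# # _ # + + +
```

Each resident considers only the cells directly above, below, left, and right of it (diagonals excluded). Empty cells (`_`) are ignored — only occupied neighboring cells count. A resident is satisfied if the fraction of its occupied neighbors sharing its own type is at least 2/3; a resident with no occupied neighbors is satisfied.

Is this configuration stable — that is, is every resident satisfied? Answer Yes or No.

No

Row 0: (0,0)+ 0/2 not · (0,1)# 0/2 not · (0,3)# 2/2 satisfied · (0,4)# 1/3 not · (0,5)+ 2/3 satisfied · (0,6)+ 2/2 satisfied
Row 1: (1,0)# 0/3 not · (1,1)+ 1/3 not · (1,3)# 1/3 not · (1,4)+ 1/4 not · (1,5)+ 4/4 satisfied · (1,6)+ 3/3 satisfied
Row 2: (2,0)+ 1/3 not · (2,1)+ 2/4 not · (2,2)# 0/2 not · (2,3)+ 0/4 not · (2,4)# 0/4 not · (2,5)+ 3/4 satisfied · (2,6)+ 3/3 satisfied
Row 3: (3,0)# 1/2 not · (3,1)# 1/2 not · (3,3)# 0/2 not · (3,4)+ 1/3 not · (3,5)+ 3/3 satisfied · (3,6)+ 2/2 satisfied
For instance (0,0) has only 0/2 same-type neighbors, below 2/3.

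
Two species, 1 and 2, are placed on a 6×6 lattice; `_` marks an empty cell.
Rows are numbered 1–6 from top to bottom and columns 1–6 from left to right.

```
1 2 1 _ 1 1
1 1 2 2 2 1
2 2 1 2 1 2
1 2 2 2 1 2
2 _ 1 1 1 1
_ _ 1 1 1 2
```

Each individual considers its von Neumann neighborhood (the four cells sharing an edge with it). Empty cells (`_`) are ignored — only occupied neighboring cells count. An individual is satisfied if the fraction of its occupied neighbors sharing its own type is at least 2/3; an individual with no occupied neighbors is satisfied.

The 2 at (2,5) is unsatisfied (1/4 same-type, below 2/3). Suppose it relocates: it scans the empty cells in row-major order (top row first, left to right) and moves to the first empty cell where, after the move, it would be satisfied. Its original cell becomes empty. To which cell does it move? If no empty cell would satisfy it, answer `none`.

(5,2)

Vacating (2,5). Empty cells in order:
  (1,4): 1/3 same-type → still unsatisfied.
  (5,2): 2/3 same-type → satisfied — stop here.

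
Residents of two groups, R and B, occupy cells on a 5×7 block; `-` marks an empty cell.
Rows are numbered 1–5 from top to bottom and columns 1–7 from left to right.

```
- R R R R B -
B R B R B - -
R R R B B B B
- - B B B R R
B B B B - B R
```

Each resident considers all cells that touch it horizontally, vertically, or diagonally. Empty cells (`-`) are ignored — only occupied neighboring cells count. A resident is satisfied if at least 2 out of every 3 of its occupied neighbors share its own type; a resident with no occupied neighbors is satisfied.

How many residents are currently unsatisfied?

(1,2)R 2/4 unhappy
(1,3)R 4/5 ok
(1,4)R 3/5 unhappy
(1,5)R 2/4 unhappy
(1,6)B 1/2 unhappy
(2,1)B 0/4 unhappy
(2,2)R 5/7 ok
(2,3)B 1/8 unhappy
(2,4)R 4/8 unhappy
(2,5)B 4/7 unhappy
(3,1)R 2/3 ok
(3,2)R 3/6 unhappy
(3,3)R 3/7 unhappy
(3,4)B 6/8 ok
(3,5)B 5/7 ok
(3,6)B 4/6 ok
(3,7)B 1/3 unhappy
(4,3)B 5/7 ok
(4,4)B 6/7 ok
(4,5)B 6/7 ok
(4,6)R 2/7 unhappy
(4,7)R 2/5 unhappy
(5,1)B 1/1 ok
(5,2)B 3/3 ok
(5,3)B 4/4 ok
(5,4)B 4/4 ok
(5,6)B 1/4 unhappy
(5,7)R 2/3 ok
Unsatisfied: (1,2), (1,4), (1,5), (1,6), (2,1), (2,3), (2,4), (2,5), (3,2), (3,3), (3,7), (4,6), (4,7), (5,6) — 14 in total.

14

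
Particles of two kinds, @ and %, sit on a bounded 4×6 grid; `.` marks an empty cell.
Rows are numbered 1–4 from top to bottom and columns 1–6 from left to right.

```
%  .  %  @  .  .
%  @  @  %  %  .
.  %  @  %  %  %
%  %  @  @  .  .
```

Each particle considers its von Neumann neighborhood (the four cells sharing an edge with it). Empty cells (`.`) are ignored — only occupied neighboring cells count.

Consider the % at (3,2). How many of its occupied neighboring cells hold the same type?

Occupied neighbors of (3,2): (2,2)=@, (4,2)=%, (3,3)=@.
Same type (%): 1 of 3.

1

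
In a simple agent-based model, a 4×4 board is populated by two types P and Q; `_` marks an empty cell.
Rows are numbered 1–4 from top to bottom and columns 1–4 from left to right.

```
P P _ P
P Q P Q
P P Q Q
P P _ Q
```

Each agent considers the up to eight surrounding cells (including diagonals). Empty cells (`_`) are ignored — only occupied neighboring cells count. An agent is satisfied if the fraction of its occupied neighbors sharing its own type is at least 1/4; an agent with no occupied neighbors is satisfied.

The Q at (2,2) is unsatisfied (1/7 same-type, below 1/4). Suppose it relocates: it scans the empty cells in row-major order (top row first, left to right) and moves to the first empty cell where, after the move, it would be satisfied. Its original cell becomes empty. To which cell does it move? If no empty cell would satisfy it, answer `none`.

Vacating (2,2). Empty cells in order:
  (1,3): 1/4 same-type → satisfied — stop here.

(1,3)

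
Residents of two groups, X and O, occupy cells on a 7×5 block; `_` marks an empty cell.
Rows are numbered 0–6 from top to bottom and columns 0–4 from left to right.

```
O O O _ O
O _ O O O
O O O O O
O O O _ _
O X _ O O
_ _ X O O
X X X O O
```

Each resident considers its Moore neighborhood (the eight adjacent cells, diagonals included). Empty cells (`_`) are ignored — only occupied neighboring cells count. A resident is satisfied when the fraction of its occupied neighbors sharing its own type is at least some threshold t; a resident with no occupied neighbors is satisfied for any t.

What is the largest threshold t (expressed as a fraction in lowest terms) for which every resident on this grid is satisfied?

Row 0: (0,0)O 2/2 · (0,1)O 4/4 · (0,2)O 3/3 · (0,4)O 2/2
Row 1: (1,0)O 4/4 · (1,2)O 6/6 · (1,3)O 7/7 · (1,4)O 4/4
Row 2: (2,0)O 4/4 · (2,1)O 7/7 · (2,2)O 6/6 · (2,3)O 6/6 · (2,4)O 3/3
Row 3: (3,0)O 4/5 · (3,1)O 6/7 · (3,2)O 5/6
Row 4: (4,0)O 2/3 · (4,1)X 1/5 · (4,3)O 4/5 · (4,4)O 3/3
Row 5: (5,2)X 3/6 · (5,3)O 5/7 · (5,4)O 5/5
Row 6: (6,0)X 1/1 · (6,1)X 3/3 · (6,2)X 2/4 · (6,3)O 3/5 · (6,4)O 3/3
The smallest same-type fraction is 1/5 at (4,1), which reduces to 1/5. Any threshold above that leaves this resident unsatisfied.

1/5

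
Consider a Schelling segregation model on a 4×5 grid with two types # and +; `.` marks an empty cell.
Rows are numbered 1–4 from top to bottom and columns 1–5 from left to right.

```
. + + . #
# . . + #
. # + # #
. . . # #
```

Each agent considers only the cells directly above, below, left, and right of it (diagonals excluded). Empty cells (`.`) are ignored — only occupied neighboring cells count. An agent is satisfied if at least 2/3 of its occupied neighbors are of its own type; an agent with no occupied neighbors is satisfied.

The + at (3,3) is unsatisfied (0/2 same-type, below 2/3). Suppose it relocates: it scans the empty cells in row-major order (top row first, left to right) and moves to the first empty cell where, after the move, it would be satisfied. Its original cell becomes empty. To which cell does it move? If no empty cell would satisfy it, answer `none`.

Vacating (3,3). Empty cells in order:
  (1,1): 1/2 same-type → still unsatisfied.
  (1,4): 2/3 same-type → satisfied — stop here.

(1,4)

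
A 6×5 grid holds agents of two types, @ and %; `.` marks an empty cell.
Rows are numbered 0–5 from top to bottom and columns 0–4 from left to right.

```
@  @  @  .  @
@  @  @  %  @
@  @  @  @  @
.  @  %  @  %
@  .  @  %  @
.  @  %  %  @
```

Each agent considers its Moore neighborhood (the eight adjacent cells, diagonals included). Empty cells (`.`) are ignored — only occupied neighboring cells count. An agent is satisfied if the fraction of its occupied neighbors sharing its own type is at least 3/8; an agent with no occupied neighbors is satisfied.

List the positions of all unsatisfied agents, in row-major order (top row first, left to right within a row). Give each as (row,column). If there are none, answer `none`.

(1,3), (3,2), (3,4), (5,4)

Row 0: (0,0)@ 3/3 ok · (0,1)@ 5/5 ok · (0,2)@ 3/4 ok · (0,4)@ 1/2 ok
Row 1: (1,0)@ 5/5 ok · (1,1)@ 8/8 ok · (1,2)@ 6/7 ok · (1,3)% 0/7 unhappy · (1,4)@ 3/4 ok
Row 2: (2,0)@ 4/4 ok · (2,1)@ 6/7 ok · (2,2)@ 6/8 ok · (2,3)@ 5/8 ok · (2,4)@ 3/5 ok
Row 3: (3,1)@ 5/6 ok · (3,2)% 1/7 unhappy · (3,3)@ 5/8 ok · (3,4)% 1/5 unhappy
Row 4: (4,0)@ 2/2 ok · (4,2)@ 3/7 ok · (4,3)% 4/8 ok · (4,4)@ 2/5 ok
Row 5: (5,1)@ 2/3 ok · (5,2)% 2/4 ok · (5,3)% 2/5 ok · (5,4)@ 1/3 unhappy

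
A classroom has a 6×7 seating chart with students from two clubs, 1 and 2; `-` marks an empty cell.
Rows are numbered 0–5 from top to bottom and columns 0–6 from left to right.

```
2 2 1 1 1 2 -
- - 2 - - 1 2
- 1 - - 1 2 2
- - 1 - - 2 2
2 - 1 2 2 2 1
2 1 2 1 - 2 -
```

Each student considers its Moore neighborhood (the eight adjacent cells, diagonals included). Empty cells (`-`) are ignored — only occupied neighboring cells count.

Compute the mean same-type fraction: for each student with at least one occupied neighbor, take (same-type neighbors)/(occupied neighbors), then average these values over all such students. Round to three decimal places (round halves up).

0.537

Row 0: (0,0)2 1/1 · (0,1)2 2/3 · (0,2)1 1/3 · (0,3)1 2/3 · (0,4)1 2/3 · (0,5)2 1/3
Row 1: (1,2)2 1/4 · (1,5)1 2/6 · (1,6)2 3/4
Row 2: (2,1)1 1/2 · (2,4)1 1/3 · (2,5)2 4/6 · (2,6)2 4/5
Row 3: (3,2)1 2/3 · (3,5)2 5/7 · (3,6)2 4/5
Row 4: (4,0)2 1/2 · (4,2)1 3/5 · (4,3)2 2/5 · (4,4)2 4/5 · (4,5)2 4/5 · (4,6)1 0/4
Row 5: (5,0)2 1/2 · (5,1)1 1/4 · (5,2)2 1/4 · (5,3)1 1/4 · (5,5)2 2/3
Sum over 27 students: 1/1 + 2/3 + 1/3 + 2/3 + 2/3 + 1/3 + 1/4 + 2/6 + 3/4 + 1/2 + 1/3 + 4/6 + 4/5 + 2/3 + 5/7 + 4/5 + 1/2 + 3/5 + 2/5 + 4/5 + 4/5 + 0/4 + 1/2 + 1/4 + 1/4 + 1/4 + 2/3 = 6089/420; mean = 6089/420 ÷ 27 = 6089/11340 = 0.536948… → 0.537.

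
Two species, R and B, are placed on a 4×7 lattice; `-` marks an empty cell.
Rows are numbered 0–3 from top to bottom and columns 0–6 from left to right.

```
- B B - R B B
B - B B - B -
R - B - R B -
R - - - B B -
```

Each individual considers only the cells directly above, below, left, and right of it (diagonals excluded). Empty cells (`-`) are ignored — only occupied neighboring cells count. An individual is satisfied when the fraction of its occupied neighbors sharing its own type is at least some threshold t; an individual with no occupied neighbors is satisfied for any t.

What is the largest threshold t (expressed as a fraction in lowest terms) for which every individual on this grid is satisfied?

(0,1)B 1/1
(0,2)B 2/2
(0,4)R 0/1
(0,5)B 2/3
(0,6)B 1/1
(1,0)B 0/1
(1,2)B 3/3
(1,3)B 1/1
(1,5)B 2/2
(2,0)R 1/2
(2,2)B 1/1
(2,4)R 0/2
(2,5)B 2/3
(3,0)R 1/1
(3,4)B 1/2
(3,5)B 2/2
The smallest same-type fraction is 0/1 at (0,4), which reduces to 0/1. Any threshold above that leaves this individual unsatisfied.

0/1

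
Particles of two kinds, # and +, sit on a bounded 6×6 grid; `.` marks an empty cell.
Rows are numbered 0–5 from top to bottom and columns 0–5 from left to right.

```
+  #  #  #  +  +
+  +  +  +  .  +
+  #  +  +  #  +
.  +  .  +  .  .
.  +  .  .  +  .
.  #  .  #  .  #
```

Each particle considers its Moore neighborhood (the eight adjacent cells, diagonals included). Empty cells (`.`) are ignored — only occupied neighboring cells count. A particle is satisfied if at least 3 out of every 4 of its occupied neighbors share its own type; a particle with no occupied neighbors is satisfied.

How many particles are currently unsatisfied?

16

Row 0: (0,0)+ 2/3 ✗ · (0,1)# 1/5 ✗ · (0,2)# 2/5 ✗ · (0,3)# 1/4 ✗ · (0,4)+ 3/4 ✓ · (0,5)+ 2/2 ✓
Row 1: (1,0)+ 3/5 ✗ · (1,1)+ 5/8 ✗ · (1,2)+ 4/8 ✗ · (1,3)+ 4/7 ✗ · (1,5)+ 3/4 ✓
Row 2: (2,0)+ 3/4 ✓ · (2,1)# 0/6 ✗ · (2,2)+ 6/7 ✓ · (2,3)+ 4/5 ✓ · (2,4)# 0/5 ✗ · (2,5)+ 1/2 ✗
Row 3: (3,1)+ 3/4 ✓ · (3,3)+ 3/4 ✓
Row 4: (4,1)+ 1/2 ✗ · (4,4)+ 1/3 ✗
Row 5: (5,1)# 0/1 ✗ · (5,3)# 0/1 ✗ · (5,5)# 0/1 ✗
Unsatisfied: (0,0), (0,1), (0,2), (0,3), (1,0), (1,1), (1,2), (1,3), (2,1), (2,4), (2,5), (4,1), (4,4), (5,1), (5,3), (5,5) — 16 in total.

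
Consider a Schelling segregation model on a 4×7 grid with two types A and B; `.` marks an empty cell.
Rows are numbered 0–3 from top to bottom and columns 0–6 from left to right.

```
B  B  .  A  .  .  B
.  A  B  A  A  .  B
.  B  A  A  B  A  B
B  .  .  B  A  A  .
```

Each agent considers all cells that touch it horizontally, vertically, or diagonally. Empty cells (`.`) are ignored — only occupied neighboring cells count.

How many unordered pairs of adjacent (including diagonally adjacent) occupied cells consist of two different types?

Scan each occupied cell's neighbors to the right and below (and the two forward diagonals) so each pair is counted once.
From row 0: 3 unlike of 8 pairs (running 3/8).
From row 1: 8 unlike of 16 pairs (running 11/24).
From row 2: 9 unlike of 15 pairs (running 20/39).
From row 3: 1 unlike of 2 pairs (running 21/41).
Total adjacent occupied pairs: 41; unlike-type pairs: 21.

21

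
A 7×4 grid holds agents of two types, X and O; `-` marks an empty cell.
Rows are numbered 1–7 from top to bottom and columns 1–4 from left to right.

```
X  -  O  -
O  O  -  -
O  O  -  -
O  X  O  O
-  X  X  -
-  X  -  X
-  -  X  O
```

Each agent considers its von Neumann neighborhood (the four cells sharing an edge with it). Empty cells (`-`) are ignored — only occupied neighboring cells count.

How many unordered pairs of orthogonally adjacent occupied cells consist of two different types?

Scan each occupied cell's neighbors to the right and below so each pair is counted once.
From row 1: 1 unlike of 1 pairs (running 1/1).
From row 2: 0 unlike of 3 pairs (running 1/4).
From row 3: 1 unlike of 3 pairs (running 2/7).
From row 4: 3 unlike of 5 pairs (running 5/12).
From row 5: 0 unlike of 2 pairs (running 5/14).
From row 6: 1 unlike of 1 pairs (running 6/15).
From row 7: 1 unlike of 1 pairs (running 7/16).
Total adjacent occupied pairs: 16; unlike-type pairs: 7.

7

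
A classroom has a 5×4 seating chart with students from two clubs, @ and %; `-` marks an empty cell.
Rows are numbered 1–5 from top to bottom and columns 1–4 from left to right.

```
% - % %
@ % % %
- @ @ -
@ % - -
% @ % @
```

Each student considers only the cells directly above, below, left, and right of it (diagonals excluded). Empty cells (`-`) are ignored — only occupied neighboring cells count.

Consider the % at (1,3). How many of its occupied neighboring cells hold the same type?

2

Occupied neighbors of (1,3): (2,3)=%, (1,4)=%.
Same type (%): 2 of 2.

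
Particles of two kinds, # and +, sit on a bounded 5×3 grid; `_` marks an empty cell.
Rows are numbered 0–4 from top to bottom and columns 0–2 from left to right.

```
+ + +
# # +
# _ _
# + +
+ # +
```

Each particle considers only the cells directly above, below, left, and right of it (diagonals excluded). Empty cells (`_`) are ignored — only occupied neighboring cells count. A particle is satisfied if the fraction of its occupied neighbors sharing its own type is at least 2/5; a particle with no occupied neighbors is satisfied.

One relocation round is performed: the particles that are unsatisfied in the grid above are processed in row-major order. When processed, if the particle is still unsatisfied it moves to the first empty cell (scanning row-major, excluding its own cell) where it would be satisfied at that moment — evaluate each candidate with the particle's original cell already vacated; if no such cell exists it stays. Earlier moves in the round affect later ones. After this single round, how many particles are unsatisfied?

1

Initially unsatisfied (in order): (1,1), (3,0), (3,1), (4,0), (4,1).
  (1,1) → (2,1).
  (3,0) → (1,1).
  (3,1) → (2,2).
  (4,0): no empty cell satisfies it; stays.
  (4,1) → (3,0).
Resulting grid:
+ + +
# # +
# # +
# _ +
+ _ +
Unsatisfied now: (4,0).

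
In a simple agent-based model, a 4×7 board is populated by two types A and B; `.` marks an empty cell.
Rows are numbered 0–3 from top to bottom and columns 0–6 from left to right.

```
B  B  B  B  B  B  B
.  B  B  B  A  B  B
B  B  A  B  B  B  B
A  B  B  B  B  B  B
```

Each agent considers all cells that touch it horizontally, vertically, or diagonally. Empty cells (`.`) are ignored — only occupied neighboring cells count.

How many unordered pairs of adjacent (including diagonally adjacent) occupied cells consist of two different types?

19

Scan each occupied cell's neighbors to the right and below (and the two forward diagonals) so each pair is counted once.
From row 0: 3 unlike of 23 pairs (running 3/23).
From row 1: 8 unlike of 22 pairs (running 11/45).
From row 2: 7 unlike of 25 pairs (running 18/70).
From row 3: 1 unlike of 6 pairs (running 19/76).
Total adjacent occupied pairs: 76; unlike-type pairs: 19.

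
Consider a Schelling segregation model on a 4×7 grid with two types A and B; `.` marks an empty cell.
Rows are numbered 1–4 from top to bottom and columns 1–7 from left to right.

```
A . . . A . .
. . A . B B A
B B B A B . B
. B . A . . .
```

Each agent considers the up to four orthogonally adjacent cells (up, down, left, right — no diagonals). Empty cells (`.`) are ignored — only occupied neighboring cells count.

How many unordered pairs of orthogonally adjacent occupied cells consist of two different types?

Scan each occupied cell's neighbors to the right and below so each pair is counted once.
Row 1: A(1,5)–B(2,5)≠  → 1/1 unlike.
Row 2: A(2,3)–B(3,3)≠ B(2,5)–B(2,6)= B(2,5)–B(3,5)= B(2,6)–A(2,7)≠ A(2,7)–B(3,7)≠  → 3/5 unlike.
Row 3: B(3,1)–B(3,2)= B(3,2)–B(3,3)= B(3,2)–B(4,2)= B(3,3)–A(3,4)≠ A(3,4)–B(3,5)≠ A(3,4)–A(4,4)=  → 2/6 unlike.
Total adjacent occupied pairs: 12; unlike-type pairs: 6.

6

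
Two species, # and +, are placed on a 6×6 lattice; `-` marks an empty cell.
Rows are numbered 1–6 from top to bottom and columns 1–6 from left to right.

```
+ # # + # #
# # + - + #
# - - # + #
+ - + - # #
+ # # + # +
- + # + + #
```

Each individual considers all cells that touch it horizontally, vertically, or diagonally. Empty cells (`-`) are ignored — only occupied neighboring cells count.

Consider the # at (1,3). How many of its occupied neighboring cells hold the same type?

2

Occupied neighbors of (1,3): (1,2)=#, (1,4)=+, (2,2)=#, (2,3)=+.
Same type (#): 2 of 4.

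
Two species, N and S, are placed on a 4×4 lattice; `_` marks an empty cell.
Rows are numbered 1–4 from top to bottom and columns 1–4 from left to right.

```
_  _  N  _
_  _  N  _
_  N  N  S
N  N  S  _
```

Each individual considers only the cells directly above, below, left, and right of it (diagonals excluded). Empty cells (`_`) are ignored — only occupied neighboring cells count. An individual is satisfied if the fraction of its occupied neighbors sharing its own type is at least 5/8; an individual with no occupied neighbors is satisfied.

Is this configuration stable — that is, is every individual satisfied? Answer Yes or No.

(1,3)N 1/1 ✓
(2,3)N 2/2 ✓
(3,2)N 2/2 ✓
(3,3)N 2/4 ✗
(3,4)S 0/1 ✗
(4,1)N 1/1 ✓
(4,2)N 2/3 ✓
(4,3)S 0/2 ✗
For instance (3,3) has only 2/4 same-type neighbors, below 5/8.

No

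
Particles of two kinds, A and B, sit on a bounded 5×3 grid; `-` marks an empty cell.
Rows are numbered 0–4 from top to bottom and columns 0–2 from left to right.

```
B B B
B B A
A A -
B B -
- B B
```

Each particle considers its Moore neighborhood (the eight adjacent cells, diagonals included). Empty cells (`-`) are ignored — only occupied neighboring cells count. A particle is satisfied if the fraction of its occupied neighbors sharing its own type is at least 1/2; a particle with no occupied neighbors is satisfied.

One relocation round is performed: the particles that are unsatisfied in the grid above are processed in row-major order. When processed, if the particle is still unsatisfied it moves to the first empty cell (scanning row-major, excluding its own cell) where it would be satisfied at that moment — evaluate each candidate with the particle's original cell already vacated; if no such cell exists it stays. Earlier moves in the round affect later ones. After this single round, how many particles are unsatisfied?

2

Initially unsatisfied (in order): (1,2), (2,0), (2,1).
  (1,2): no empty cell satisfies it; stays.
  (2,0) → (2,2).
  (2,1): no empty cell satisfies it; stays.
Resulting grid:
B B B
B B A
- A A
B B -
- B B
Unsatisfied now: (1,2), (2,1).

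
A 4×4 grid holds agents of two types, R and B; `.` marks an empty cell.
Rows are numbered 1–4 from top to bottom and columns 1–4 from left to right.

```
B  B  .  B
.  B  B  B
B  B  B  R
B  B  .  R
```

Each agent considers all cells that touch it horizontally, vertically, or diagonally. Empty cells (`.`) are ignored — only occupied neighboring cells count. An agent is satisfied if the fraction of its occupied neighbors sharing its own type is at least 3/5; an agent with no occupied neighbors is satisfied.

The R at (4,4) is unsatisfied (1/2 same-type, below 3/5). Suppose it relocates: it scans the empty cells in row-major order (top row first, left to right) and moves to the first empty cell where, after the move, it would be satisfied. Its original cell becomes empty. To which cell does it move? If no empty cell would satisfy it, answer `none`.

Vacating (4,4). Empty cells in order:
  (1,3): 0/5 same-type → still unsatisfied.
  (2,1): 0/5 same-type → still unsatisfied.
  (4,3): 1/4 same-type → still unsatisfied.

none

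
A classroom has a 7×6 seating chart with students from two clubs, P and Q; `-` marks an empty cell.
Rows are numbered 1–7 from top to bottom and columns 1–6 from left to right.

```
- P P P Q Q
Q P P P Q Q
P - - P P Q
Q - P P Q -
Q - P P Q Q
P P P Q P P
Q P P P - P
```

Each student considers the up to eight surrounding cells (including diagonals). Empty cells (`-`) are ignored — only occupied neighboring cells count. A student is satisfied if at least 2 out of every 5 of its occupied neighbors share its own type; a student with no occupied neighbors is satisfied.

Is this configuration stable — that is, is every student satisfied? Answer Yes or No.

(1,2)P 3/4 ✓
(1,3)P 5/5 ✓
(1,4)P 3/5 ✓
(1,5)Q 3/5 ✓
(1,6)Q 3/3 ✓
(2,1)Q 0/3 ✗
(2,2)P 4/5 ✓
(2,3)P 6/6 ✓
(2,4)P 5/7 ✓
(2,5)Q 4/8 ✓
(2,6)Q 4/5 ✓
(3,1)P 1/3 ✗
(3,4)P 5/7 ✓
(3,5)P 3/7 ✓
(3,6)Q 3/4 ✓
(4,1)Q 1/2 ✓
(4,3)P 4/4 ✓
(4,4)P 5/7 ✓
(4,5)Q 3/7 ✓
(5,1)Q 1/3 ✗
(5,3)P 5/6 ✓
(5,4)P 5/8 ✓
(5,5)Q 3/7 ✓
(5,6)Q 2/4 ✓
(6,1)P 2/4 ✓
(6,2)P 5/7 ✓
(6,3)P 6/7 ✓
(6,4)Q 1/7 ✗
(6,5)P 4/7 ✓
(6,6)P 2/4 ✓
(7,1)Q 0/3 ✗
(7,2)P 4/5 ✓
(7,3)P 4/5 ✓
(7,4)P 3/4 ✓
(7,6)P 2/2 ✓
For instance (2,1) has only 0/3 same-type neighbors, below 2/5.

No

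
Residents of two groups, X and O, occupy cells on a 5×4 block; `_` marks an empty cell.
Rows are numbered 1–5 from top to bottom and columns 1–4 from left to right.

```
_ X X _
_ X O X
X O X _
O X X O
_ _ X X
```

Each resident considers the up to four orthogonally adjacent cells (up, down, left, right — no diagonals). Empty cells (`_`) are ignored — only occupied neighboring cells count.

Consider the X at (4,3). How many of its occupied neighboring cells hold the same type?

3

Occupied neighbors of (4,3): (3,3)=X, (5,3)=X, (4,2)=X, (4,4)=O.
Same type (X): 3 of 4.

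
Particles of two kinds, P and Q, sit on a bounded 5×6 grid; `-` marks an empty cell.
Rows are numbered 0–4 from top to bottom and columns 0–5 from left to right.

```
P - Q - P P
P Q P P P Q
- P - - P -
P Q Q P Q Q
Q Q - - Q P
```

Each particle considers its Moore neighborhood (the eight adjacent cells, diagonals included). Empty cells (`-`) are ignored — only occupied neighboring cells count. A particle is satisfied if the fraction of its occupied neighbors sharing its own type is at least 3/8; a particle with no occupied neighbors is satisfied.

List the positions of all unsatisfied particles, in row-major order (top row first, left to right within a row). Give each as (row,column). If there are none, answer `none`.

(0,0)P 1/2 ok
(0,2)Q 1/3 unhappy
(0,4)P 3/4 ok
(0,5)P 2/3 ok
(1,0)P 2/3 ok
(1,1)Q 1/5 unhappy
(1,2)P 2/4 ok
(1,3)P 4/5 ok
(1,4)P 4/5 ok
(1,5)Q 0/4 unhappy
(2,1)P 3/6 ok
(2,4)P 3/6 ok
(3,0)P 1/4 unhappy
(3,1)Q 3/5 ok
(3,2)Q 2/4 ok
(3,3)P 1/4 unhappy
(3,4)Q 2/5 ok
(3,5)Q 2/4 ok
(4,0)Q 2/3 ok
(4,1)Q 3/4 ok
(4,4)Q 2/4 ok
(4,5)P 0/3 unhappy

(0,2), (1,1), (1,5), (3,0), (3,3), (4,5)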